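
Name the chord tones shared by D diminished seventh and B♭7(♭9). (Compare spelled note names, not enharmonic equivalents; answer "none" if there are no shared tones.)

D diminished seventh = D, F, Ab, Cb.
B♭7(♭9) = Bb, D, F, Ab, Cb.
Shared: D, F, Ab, Cb.

D  F  Ab  Cb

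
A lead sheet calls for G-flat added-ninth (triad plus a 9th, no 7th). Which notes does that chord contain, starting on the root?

G-flat added-ninth is an added-ninth built on G-flat.
G-flat — root
B-flat — major 3rd
D-flat — perfect 5th
A-flat — major 9th

G-flat – B-flat – D-flat – A-flat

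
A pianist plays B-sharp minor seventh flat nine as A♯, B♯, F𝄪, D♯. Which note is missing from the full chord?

C♯

B-sharp minor seventh flat nine = B♯, D♯, F𝄪, A♯, C♯. The voicing lacks the 9th (minor 9th), C♯.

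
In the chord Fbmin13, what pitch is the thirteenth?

Fbmin13 is built on Fb; its 13th is a major 13th above the root.
A sixth above F uses the letter D, and the major 13th above Fb is Db.

Db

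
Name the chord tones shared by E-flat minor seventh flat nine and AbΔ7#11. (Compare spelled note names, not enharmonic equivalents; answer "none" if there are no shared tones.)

Eb

E-flat minor seventh flat nine = Eb, Gb, Bb, Db, Fb.
AbΔ7#11 = Ab, C, Eb, G, D.
Shared: Eb.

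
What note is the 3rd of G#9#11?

B#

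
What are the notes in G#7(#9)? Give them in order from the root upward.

G#7(#9): dominant seventh sharp nine on G#.
Root: G#
Major 3rd (3rd): B#
Perfect 5th (5th): D#
Minor 7th (7th): F#
Augmented 9th (9th): A##

G# – B# – D# – F# – A##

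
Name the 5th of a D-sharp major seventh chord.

A-sharp

D-sharp major seventh is built on D-sharp; its 5th is a perfect 5th above the root.
A fifth above D uses the letter A, and the perfect 5th above D-sharp is A-sharp.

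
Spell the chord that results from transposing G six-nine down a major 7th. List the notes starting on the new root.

A major 7th down from G is A-flat, so the new chord is A-flat six-nine.
A-flat — root
C — major 3rd
E-flat — perfect 5th
F — major 6th
B-flat — major 9th

A-flat, C, E-flat, F, B-flat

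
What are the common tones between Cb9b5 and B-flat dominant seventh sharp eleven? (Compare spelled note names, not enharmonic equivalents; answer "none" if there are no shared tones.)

none

Cb9b5: Cb Eb Gbb Bbb Db
B-flat dominant seventh sharp eleven: Bb D F Ab E
Common to both → none.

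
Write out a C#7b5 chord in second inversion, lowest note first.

G  B  C#  E#

In root position, C#7b5 is C#–E#–G–B.
Second inversion puts the fifth (G) in the bass.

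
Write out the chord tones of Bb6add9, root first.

B♭, D, F, G, C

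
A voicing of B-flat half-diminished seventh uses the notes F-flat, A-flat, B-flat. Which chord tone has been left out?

D-flat

B-flat half-diminished seventh = B-flat, D-flat, F-flat, A-flat. The voicing lacks the 3rd (minor 3rd), D-flat.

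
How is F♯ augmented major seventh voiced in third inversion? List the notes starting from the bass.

E-sharp, F-sharp, A-sharp, C-double-sharp

F♯ augmented major seventh = F-sharp–A-sharp–C-double-sharp–E-sharp; third inversion → seventh (E-sharp) lowest.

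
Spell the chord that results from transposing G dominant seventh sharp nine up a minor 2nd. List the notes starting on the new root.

Ab  C  Eb  Gb  B

A minor 2nd up from G is Ab, so the new chord is Ab dominant seventh sharp nine.
Root: Ab
Major 3rd (3rd): C
Perfect 5th (5th): Eb
Minor 7th (7th): Gb
Augmented 9th (9th): B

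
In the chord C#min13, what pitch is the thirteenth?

A♯

C#min13 is built on C♯; its 13th is a major 13th above the root.
A sixth above C uses the letter A, and the major 13th above C♯ is A♯.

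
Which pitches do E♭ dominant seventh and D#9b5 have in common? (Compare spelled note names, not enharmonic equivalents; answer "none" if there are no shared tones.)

none

E♭ dominant seventh = E♭, G, B♭, D♭.
D#9b5 = D♯, F𝄪, A, C♯, E♯.
Shared: none.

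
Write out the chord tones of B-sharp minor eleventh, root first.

Root B#, quality minor eleventh:
Root: B#
Minor 3rd (3rd): D#
Perfect 5th (5th): F##
Minor 7th (7th): A#
Major 9th (9th): C##
Perfect 11th (11th): E#

B#, D#, F##, A#, C##, E#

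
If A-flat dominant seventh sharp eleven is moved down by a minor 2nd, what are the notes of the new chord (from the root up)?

G, B, D, F, C-sharp

A minor 2nd down from A-flat is G, so the new chord is G dominant seventh sharp eleven.
G — root
B — major 3rd
D — perfect 5th
F — minor 7th
C-sharp — augmented 11th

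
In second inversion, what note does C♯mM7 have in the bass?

G♯

C♯mM7 = C♯–E–G♯–B♯. Second inversion → fifth in the bass = G♯.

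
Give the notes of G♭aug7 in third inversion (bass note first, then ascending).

In root position, G♭aug7 is Gb–Bb–D–Fb.
Third inversion puts the seventh (Fb) in the bass.

Fb Gb Bb D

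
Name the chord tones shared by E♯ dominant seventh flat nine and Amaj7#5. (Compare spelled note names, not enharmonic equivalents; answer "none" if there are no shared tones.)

E#

E♯ dominant seventh flat nine = E#, G##, B#, D#, F#.
Amaj7#5 = A, C#, E#, G#.
Shared: E#.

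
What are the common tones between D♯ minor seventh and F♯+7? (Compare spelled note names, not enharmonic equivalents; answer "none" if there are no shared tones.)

D♯ minor seventh = D#, F#, A#, C#.
F♯+7 = F#, A#, C##, E.
Shared: F#, A#.

F# – A#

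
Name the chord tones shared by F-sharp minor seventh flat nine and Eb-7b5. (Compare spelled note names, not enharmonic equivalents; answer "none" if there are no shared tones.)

none

F-sharp minor seventh flat nine = F#, A, C#, E, G.
Eb-7b5 = Eb, Gb, Bbb, Db.
Shared: none.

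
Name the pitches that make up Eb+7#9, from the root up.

E♭, G, B, D♭, F♯

Eb+7#9 is a dominant seventh sharp nine sharp five built on E♭.
E♭ — root
G — major 3rd
B — augmented 5th
D♭ — minor 7th
F♯ — augmented 9th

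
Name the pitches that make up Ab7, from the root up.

Ab, C, Eb, Gb

Ab7 is a dominant seventh built on Ab.
Root: Ab
Major 3rd (3rd): C
Perfect 5th (5th): Eb
Minor 7th (7th): Gb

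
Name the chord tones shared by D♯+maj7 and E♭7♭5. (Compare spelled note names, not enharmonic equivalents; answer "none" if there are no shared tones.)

D♯+maj7: D# F## A## C##
E♭7♭5: Eb G Bbb Db
Common to both → none.

none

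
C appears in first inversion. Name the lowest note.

C = C–E–G. First inversion → third in the bass = E.

E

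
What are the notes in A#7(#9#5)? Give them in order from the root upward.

Root A#, quality dominant seventh sharp nine sharp five:
Root: A#
Major 3rd (3rd): C##
Augmented 5th (5th): E##
Minor 7th (7th): G#
Augmented 9th (9th): B##

A#  C##  E##  G#  B##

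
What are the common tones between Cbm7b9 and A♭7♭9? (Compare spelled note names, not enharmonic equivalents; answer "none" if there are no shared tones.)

Cbm7b9 = Cb, Ebb, Gb, Bbb, Dbb.
A♭7♭9 = Ab, C, Eb, Gb, Bbb.
Shared: Gb, Bbb.

Gb, Bbb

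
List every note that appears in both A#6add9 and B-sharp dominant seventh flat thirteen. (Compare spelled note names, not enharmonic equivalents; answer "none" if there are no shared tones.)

A#, F##, B#

A#6add9 = A#, C##, E#, F##, B#.
B-sharp dominant seventh flat thirteen = B#, D##, F##, A#, G#.
Shared: A#, F##, B#.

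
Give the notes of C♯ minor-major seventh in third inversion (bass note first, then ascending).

In root position, C♯ minor-major seventh is C♯–E–G♯–B♯.
Third inversion puts the seventh (B♯) in the bass.

B♯, C♯, E, G♯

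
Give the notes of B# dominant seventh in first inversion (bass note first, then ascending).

B# dominant seventh = B-sharp–D-double-sharp–F-double-sharp–A-sharp; first inversion → third (D-double-sharp) lowest.

D-double-sharp F-double-sharp A-sharp B-sharp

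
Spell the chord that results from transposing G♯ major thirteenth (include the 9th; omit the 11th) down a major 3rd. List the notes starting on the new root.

Transposed root: G-sharp → E (major 3rd down). So we spell E major thirteenth:
Root: E
Major 3rd (3rd): G-sharp
Perfect 5th (5th): B
Major 7th (7th): D-sharp
Major 9th (9th): F-sharp
Major 13th (13th): C-sharp

E – G-sharp – B – D-sharp – F-sharp – C-sharp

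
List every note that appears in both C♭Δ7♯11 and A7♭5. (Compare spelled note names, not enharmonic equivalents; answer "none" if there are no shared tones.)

Eb

C♭Δ7♯11 = Cb, Eb, Gb, Bb, F.
A7♭5 = A, C#, Eb, G.
Shared: Eb.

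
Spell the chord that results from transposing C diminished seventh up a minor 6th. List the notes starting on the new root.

A-flat C-flat E-double-flat G-double-flat

C up a minor 6th → A-flat. New chord: A-flat diminished seventh.
- root: A-flat
- minor 3rd: C-flat
- diminished 5th: E-double-flat
- diminished 7th: G-double-flat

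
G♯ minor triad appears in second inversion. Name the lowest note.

D#

G♯ minor triad in root position is G#–B–D#.
Second inversion places the fifth in the bass, which is D#.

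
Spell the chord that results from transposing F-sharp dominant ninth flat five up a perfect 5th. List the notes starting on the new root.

C#, E#, G, B, D#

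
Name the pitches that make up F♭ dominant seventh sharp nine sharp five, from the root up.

F♭ dominant seventh sharp nine sharp five is a dominant seventh sharp nine sharp five built on F-flat.
Root: F-flat
Major 3rd (3rd): A-flat
Augmented 5th (5th): C
Minor 7th (7th): E-double-flat
Augmented 9th (9th): G

F-flat A-flat C E-double-flat G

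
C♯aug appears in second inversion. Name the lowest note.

C♯aug = C♯–E♯–G𝄪. Second inversion → fifth in the bass = G𝄪.

G𝄪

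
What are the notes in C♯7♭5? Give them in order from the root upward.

Root C♯, quality dominant seventh flat five:
- root: C♯
- major 3rd: E♯
- diminished 5th: G
- minor 7th: B

C♯ – E♯ – G – B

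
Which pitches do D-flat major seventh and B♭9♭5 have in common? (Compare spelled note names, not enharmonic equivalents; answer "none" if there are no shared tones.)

D-flat major seventh: D♭ F A♭ C
B♭9♭5: B♭ D F♭ A♭ C
Common to both → A♭, C.

A♭, C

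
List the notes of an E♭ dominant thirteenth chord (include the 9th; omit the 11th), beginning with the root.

E♭ dominant thirteenth is a dominant thirteenth built on E♭.
- root: E♭
- major 3rd: G
- perfect 5th: B♭
- minor 7th: D♭
- major 9th: F
- major 13th: C

E♭ – G – B♭ – D♭ – F – C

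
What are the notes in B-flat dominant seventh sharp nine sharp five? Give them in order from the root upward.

B-flat dominant seventh sharp nine sharp five: dominant seventh sharp nine sharp five on Bb.
Bb — root
D — major 3rd
F# — augmented 5th
Ab — minor 7th
C# — augmented 9th

Bb, D, F#, Ab, C#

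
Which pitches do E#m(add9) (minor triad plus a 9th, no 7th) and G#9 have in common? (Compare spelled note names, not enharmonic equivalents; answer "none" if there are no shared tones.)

G#, B#

E#m(add9): E# G# B# F##
G#9: G# B# D# F# A#
Common to both → G#, B#.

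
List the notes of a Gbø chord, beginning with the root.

Gbø: half-diminished seventh on Gb.
Root: Gb
Minor 3rd (3rd): Bbb
Diminished 5th (5th): Dbb
Minor 7th (7th): Fb

Gb, Bbb, Dbb, Fb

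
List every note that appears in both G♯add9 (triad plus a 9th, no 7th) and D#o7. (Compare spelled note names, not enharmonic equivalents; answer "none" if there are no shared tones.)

G♯add9: G# B# D# A#
D#o7: D# F# A C
Common to both → D#.

D#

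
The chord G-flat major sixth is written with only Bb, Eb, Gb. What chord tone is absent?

Db

G-flat major sixth = Gb, Bb, Db, Eb. The voicing lacks the 5th (perfect 5th), Db.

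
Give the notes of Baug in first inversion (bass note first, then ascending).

D#  F##  B

Baug = B–D#–F##; first inversion → third (D#) lowest.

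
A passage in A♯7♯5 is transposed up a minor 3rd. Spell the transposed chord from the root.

A# up a minor 3rd → C#. New chord: C# augmented seventh.
Root: C#
Major 3rd (3rd): E#
Augmented 5th (5th): G##
Minor 7th (7th): B

C#, E#, G##, B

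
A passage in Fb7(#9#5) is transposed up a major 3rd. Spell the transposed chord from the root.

Ab, C, E, Gb, B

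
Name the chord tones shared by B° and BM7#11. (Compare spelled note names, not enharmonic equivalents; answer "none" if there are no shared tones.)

B

B° = B, D, F.
BM7#11 = B, D#, F#, A#, E#.
Shared: B.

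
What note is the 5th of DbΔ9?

A♭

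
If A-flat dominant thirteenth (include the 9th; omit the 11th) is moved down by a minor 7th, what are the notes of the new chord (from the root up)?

Transposed root: A-flat → B-flat (minor 7th down). So we spell B-flat dominant thirteenth:
- root: B-flat
- major 3rd: D
- perfect 5th: F
- minor 7th: A-flat
- major 9th: C
- major 13th: G

B-flat D F A-flat C G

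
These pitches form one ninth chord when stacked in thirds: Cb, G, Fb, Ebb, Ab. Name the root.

Fb

Stacking in thirds gives Fb – Ab – Cb – Ebb – G, so Fb is the root — Fb dominant seventh sharp nine.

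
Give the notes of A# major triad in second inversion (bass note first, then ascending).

E-sharp A-sharp C-double-sharp

A# major triad = A-sharp–C-double-sharp–E-sharp; second inversion → fifth (E-sharp) lowest.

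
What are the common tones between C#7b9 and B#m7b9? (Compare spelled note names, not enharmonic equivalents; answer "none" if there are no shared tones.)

C#7b9: C# E# G# B D
B#m7b9: B# D# F## A# C#
Common to both → C#.

C#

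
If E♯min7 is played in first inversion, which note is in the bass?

E♯min7 in root position is E♯–G♯–B♯–D♯.
First inversion places the third in the bass, which is G♯.

G♯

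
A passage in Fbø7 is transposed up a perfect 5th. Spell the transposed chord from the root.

Transposed root: Fb → Cb (perfect 5th up). So we spell Cb half-diminished seventh:
- root: Cb
- minor 3rd: Ebb
- diminished 5th: Gbb
- minor 7th: Bbb

Cb Ebb Gbb Bbb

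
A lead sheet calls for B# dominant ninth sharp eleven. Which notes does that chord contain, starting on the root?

B# dominant ninth sharp eleven: dominant ninth sharp eleven on B-sharp.
root → B-sharp
3rd (major 3rd) → D-double-sharp
5th (perfect 5th) → F-double-sharp
7th (minor 7th) → A-sharp
9th (major 9th) → C-double-sharp
11th (augmented 11th) → E-double-sharp

B-sharp – D-double-sharp – F-double-sharp – A-sharp – C-double-sharp – E-double-sharp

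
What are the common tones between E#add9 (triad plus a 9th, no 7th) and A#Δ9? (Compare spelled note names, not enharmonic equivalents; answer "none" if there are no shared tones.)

E#add9 = E#, G##, B#, F##.
A#Δ9 = A#, C##, E#, G##, B#.
Shared: E#, G##, B#.

E#  G##  B#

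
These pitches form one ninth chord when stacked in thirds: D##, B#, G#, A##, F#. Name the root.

G#

Stacking in thirds gives G# – B# – D## – F# – A##, so G# is the root — G# dominant seventh sharp nine sharp five.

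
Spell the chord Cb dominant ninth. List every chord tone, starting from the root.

Cb, Eb, Gb, Bbb, Db

Cb dominant ninth: dominant ninth on Cb.
Root: Cb
Major 3rd (3rd): Eb
Perfect 5th (5th): Gb
Minor 7th (7th): Bbb
Major 9th (9th): Db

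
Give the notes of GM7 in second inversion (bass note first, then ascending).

D  F♯  G  B

GM7 = G–B–D–F♯; second inversion → fifth (D) lowest.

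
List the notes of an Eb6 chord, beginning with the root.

Eb6: major sixth on Eb.
Root: Eb
Major 3rd (3rd): G
Perfect 5th (5th): Bb
Major 6th (6th): C

Eb, G, Bb, C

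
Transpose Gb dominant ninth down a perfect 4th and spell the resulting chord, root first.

D-flat – F – A-flat – C-flat – E-flat

A perfect 4th down from G-flat is D-flat, so the new chord is D-flat dominant ninth.
Root: D-flat
Major 3rd (3rd): F
Perfect 5th (5th): A-flat
Minor 7th (7th): C-flat
Major 9th (9th): E-flat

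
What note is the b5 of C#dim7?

G

C#dim7 is built on C#; its 5th is a diminished 5th above the root.
A fifth above C uses the letter G, and the diminished 5th above C# is G.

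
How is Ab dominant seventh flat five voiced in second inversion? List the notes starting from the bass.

E-double-flat, G-flat, A-flat, C

In root position, Ab dominant seventh flat five is A-flat–C–E-double-flat–G-flat.
Second inversion puts the fifth (E-double-flat) in the bass.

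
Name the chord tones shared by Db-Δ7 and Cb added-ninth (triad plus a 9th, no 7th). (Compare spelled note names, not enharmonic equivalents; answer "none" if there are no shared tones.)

Db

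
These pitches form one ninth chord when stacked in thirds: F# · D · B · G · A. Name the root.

G

Arranged so that each adjacent pair is a third by letter name: G – B – D – F# – A.
The bottom of that stack, G, is the root (this is G major ninth).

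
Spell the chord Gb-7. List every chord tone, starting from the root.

Root Gb, quality minor seventh:
Root: Gb
Minor 3rd (3rd): Bbb
Perfect 5th (5th): Db
Minor 7th (7th): Fb

Gb, Bbb, Db, Fb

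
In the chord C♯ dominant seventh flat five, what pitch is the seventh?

B

Root of C♯ dominant seventh flat five = C-sharp. The 7th is a minor 7th: C-sharp up a minor 7th → B.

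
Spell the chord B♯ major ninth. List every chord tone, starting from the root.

B# – D## – F## – A## – C##

B♯ major ninth is a major ninth built on B#.
- root: B#
- major 3rd: D##
- perfect 5th: F##
- major 7th: A##
- major 9th: C##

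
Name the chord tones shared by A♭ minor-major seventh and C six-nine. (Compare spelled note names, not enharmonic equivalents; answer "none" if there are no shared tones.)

G

A♭ minor-major seventh = Ab, Cb, Eb, G.
C six-nine = C, E, G, A, D.
Shared: G.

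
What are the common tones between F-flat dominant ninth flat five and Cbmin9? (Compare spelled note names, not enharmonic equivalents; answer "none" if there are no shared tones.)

F-flat dominant ninth flat five = Fb, Ab, Cbb, Ebb, Gb.
Cbmin9 = Cb, Ebb, Gb, Bbb, Db.
Shared: Ebb, Gb.

Ebb, Gb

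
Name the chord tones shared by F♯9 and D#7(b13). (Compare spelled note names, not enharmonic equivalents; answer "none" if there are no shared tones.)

F♯9 = F#, A#, C#, E, G#.
D#7(b13) = D#, F##, A#, C#, B.
Shared: A#, C#.

A# – C#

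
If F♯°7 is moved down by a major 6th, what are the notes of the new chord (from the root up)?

A – C – Eb – Gb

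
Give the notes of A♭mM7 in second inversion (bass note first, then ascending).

A♭mM7 = Ab–Cb–Eb–G; second inversion → fifth (Eb) lowest.

Eb – G – Ab – Cb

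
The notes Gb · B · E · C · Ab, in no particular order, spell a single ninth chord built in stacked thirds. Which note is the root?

Ab

Arranged so that each adjacent pair is a third by letter name: Ab – C – E – Gb – B.
The bottom of that stack, Ab, is the root (this is Ab dominant seventh sharp nine sharp five).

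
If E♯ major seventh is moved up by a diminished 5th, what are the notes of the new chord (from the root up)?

Transposed root: E-sharp → B (diminished 5th up). So we spell B major seventh:
B — root
D-sharp — major 3rd
F-sharp — perfect 5th
A-sharp — major 7th

B, D-sharp, F-sharp, A-sharp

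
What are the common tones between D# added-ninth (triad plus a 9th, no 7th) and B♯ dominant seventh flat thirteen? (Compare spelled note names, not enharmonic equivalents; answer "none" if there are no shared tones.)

F-double-sharp, A-sharp

D# added-ninth: D-sharp F-double-sharp A-sharp E-sharp
B♯ dominant seventh flat thirteen: B-sharp D-double-sharp F-double-sharp A-sharp G-sharp
Common to both → F-double-sharp, A-sharp.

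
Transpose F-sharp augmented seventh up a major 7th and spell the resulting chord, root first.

A major 7th up from F# is E#, so the new chord is E# augmented seventh.
E# — root
G## — major 3rd
B## — augmented 5th
D# — minor 7th

E#, G##, B##, D#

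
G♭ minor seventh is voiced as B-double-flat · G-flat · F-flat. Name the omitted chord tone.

The full G♭ minor seventh chord is G-flat, B-double-flat, D-flat, F-flat.
Comparing with the voicing, the perfect 5th (5th) — D-flat — is absent.

D-flat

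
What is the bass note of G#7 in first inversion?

B#

G#7 in root position is G#–B#–D#–F#.
First inversion places the third in the bass, which is B#.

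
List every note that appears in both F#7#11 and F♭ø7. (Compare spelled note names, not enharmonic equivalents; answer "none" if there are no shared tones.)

none

F#7#11 = F#, A#, C#, E, B#.
F♭ø7 = Fb, Abb, Cbb, Ebb.
Shared: none.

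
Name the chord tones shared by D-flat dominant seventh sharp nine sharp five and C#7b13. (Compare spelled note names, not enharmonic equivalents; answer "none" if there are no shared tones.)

A

D-flat dominant seventh sharp nine sharp five = D♭, F, A, C♭, E.
C#7b13 = C♯, E♯, G♯, B, A.
Shared: A.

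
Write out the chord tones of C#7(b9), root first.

C#7(b9) is a dominant seventh flat nine built on C♯.
C♯ — root
E♯ — major 3rd
G♯ — perfect 5th
B — minor 7th
D — minor 9th

C♯ E♯ G♯ B D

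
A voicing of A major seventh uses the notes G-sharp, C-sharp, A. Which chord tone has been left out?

A major seventh = A, C-sharp, E, G-sharp. The voicing lacks the 5th (perfect 5th), E.

E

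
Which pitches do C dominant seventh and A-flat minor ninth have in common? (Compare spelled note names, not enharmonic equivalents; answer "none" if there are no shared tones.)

B-flat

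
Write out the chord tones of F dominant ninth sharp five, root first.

F dominant ninth sharp five: dominant ninth sharp five on F.
root → F
3rd (major 3rd) → A
5th (augmented 5th) → C-sharp
7th (minor 7th) → E-flat
9th (major 9th) → G

F  A  C-sharp  E-flat  G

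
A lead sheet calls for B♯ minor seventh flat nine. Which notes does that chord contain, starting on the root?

B-sharp – D-sharp – F-double-sharp – A-sharp – C-sharp

B♯ minor seventh flat nine is a minor seventh flat nine built on B-sharp.
- root: B-sharp
- minor 3rd: D-sharp
- perfect 5th: F-double-sharp
- minor 7th: A-sharp
- minor 9th: C-sharp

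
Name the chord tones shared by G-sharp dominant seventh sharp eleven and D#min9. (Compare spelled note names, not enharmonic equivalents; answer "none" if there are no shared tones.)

D#, F#

G-sharp dominant seventh sharp eleven = G#, B#, D#, F#, C##.
D#min9 = D#, F#, A#, C#, E#.
Shared: D#, F#.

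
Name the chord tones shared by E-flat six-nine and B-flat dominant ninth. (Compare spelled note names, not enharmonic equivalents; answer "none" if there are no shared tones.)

B-flat, C, F

E-flat six-nine: E-flat G B-flat C F
B-flat dominant ninth: B-flat D F A-flat C
Common to both → B-flat, C, F.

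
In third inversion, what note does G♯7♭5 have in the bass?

F#

G♯7♭5 = G#–B#–D–F#. Third inversion → seventh in the bass = F#.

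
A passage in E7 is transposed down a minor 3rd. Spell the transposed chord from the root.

C# E# G# B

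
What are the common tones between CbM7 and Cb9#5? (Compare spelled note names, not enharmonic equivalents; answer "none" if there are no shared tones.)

CbM7: Cb Eb Gb Bb
Cb9#5: Cb Eb G Bbb Db
Common to both → Cb, Eb.

Cb Eb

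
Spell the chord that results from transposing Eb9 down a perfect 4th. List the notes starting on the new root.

Bb, D, F, Ab, C

A perfect 4th down from Eb is Bb, so the new chord is Bb dominant ninth.
root → Bb
3rd (major 3rd) → D
5th (perfect 5th) → F
7th (minor 7th) → Ab
9th (major 9th) → C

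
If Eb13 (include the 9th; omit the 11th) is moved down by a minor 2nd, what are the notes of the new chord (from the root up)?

D F# A C E B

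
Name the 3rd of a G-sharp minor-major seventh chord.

G-sharp minor-major seventh is built on G♯; its 3rd is a minor 3rd above the root.
A third above G uses the letter B, and the minor 3rd above G♯ is B.

B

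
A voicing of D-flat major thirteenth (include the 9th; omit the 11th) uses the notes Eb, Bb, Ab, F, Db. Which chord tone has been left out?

D-flat major thirteenth = Db, F, Ab, C, Eb, Bb. The voicing lacks the 7th (major 7th), C.

C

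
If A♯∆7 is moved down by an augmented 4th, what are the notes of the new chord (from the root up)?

An augmented 4th down from A# is E, so the new chord is E major seventh.
root → E
3rd (major 3rd) → G#
5th (perfect 5th) → B
7th (major 7th) → D#

E  G#  B  D#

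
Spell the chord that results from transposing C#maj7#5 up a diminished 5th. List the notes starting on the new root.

G – B – D# – F#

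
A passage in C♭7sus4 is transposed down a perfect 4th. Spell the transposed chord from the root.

Gb, Cb, Db, Fb

A perfect 4th down from Cb is Gb, so the new chord is Gb dominant seventh suspended fourth.
- root: Gb
- perfect 4th: Cb
- perfect 5th: Db
- minor 7th: Fb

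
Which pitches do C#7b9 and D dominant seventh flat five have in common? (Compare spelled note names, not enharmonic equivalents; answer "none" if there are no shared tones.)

C#7b9: C♯ E♯ G♯ B D
D dominant seventh flat five: D F♯ A♭ C
Common to both → D.

D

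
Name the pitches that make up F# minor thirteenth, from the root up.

Root F-sharp, quality minor thirteenth:
Root: F-sharp
Minor 3rd (3rd): A
Perfect 5th (5th): C-sharp
Minor 7th (7th): E
Major 9th (9th): G-sharp
Perfect 11th (11th): B
Major 13th (13th): D-sharp

F-sharp, A, C-sharp, E, G-sharp, B, D-sharp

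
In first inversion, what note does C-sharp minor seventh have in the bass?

C-sharp minor seventh in root position is C-sharp–E–G-sharp–B.
First inversion places the third in the bass, which is E.

E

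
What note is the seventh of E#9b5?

D♯

Root of E#9b5 = E♯. The 7th is a minor 7th: E♯ up a minor 7th → D♯.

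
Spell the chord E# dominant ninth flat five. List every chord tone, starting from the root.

E-sharp, G-double-sharp, B, D-sharp, F-double-sharp

E# dominant ninth flat five: dominant ninth flat five on E-sharp.
root → E-sharp
3rd (major 3rd) → G-double-sharp
5th (diminished 5th) → B
7th (minor 7th) → D-sharp
9th (major 9th) → F-double-sharp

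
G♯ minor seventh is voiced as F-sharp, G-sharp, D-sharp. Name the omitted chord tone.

B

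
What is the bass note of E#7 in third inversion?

D#

E#7 in root position is E#–G##–B#–D#.
Third inversion places the seventh in the bass, which is D#.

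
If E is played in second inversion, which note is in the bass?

B

E = E–G#–B. Second inversion → fifth in the bass = B.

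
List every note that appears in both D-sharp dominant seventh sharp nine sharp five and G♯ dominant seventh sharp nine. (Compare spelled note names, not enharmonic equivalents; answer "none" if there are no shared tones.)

D-sharp dominant seventh sharp nine sharp five: D-sharp F-double-sharp A-double-sharp C-sharp E-double-sharp
G♯ dominant seventh sharp nine: G-sharp B-sharp D-sharp F-sharp A-double-sharp
Common to both → D-sharp, A-double-sharp.

D-sharp  A-double-sharp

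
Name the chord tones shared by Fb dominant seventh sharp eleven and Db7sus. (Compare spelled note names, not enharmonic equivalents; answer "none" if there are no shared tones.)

Fb dominant seventh sharp eleven: F♭ A♭ C♭ E𝄫 B♭
Db7sus: D♭ G♭ A♭ C♭
Common to both → A♭, C♭.

A♭  C♭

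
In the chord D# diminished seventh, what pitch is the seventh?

Root of D# diminished seventh = D#. The 7th is a diminished 7th: D# up a diminished 7th → C.

C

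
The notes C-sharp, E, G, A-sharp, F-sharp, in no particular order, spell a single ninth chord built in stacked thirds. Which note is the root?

Stacking in thirds gives F-sharp – A-sharp – C-sharp – E – G, so F-sharp is the root — F-sharp dominant seventh flat nine.

F-sharp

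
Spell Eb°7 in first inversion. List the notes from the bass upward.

Eb°7 = Eb–Gb–Bbb–Dbb; first inversion → third (Gb) lowest.

Gb Bbb Dbb Eb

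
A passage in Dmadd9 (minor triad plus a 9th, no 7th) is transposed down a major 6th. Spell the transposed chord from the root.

F – Ab – C – G

D down a major 6th → F. New chord: F minor added-ninth.
Root: F
Minor 3rd (3rd): Ab
Perfect 5th (5th): C
Major 9th (9th): G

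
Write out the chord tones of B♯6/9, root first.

B#, D##, F##, G##, C##

B♯6/9 is a six-nine built on B#.
B# — root
D## — major 3rd
F## — perfect 5th
G## — major 6th
C## — major 9th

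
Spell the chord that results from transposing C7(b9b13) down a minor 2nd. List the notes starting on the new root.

B  D#  F#  A  C  G

Transposed root: C → B (minor 2nd down). So we spell B dominant seventh flat nine flat thirteen:
B — root
D# — major 3rd
F# — perfect 5th
A — minor 7th
C — minor 9th
G — minor 13th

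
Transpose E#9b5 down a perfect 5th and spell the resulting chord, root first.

A#, C##, E, G#, B#

Transposed root: E# → A# (perfect 5th down). So we spell A# dominant ninth flat five:
A# — root
C## — major 3rd
E — diminished 5th
G# — minor 7th
B# — major 9th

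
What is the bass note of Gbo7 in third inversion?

Gbo7 = Gb–Bbb–Dbb–Fbb. Third inversion → seventh in the bass = Fbb.

Fbb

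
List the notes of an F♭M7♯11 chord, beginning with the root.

Root Fb, quality major seventh sharp eleven:
root → Fb
3rd (major 3rd) → Ab
5th (perfect 5th) → Cb
7th (major 7th) → Eb
11th (augmented 11th) → Bb

Fb – Ab – Cb – Eb – Bb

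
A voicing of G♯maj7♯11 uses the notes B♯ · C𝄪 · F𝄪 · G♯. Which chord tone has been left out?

D♯

G♯maj7♯11 = G♯, B♯, D♯, F𝄪, C𝄪. The voicing lacks the 5th (perfect 5th), D♯.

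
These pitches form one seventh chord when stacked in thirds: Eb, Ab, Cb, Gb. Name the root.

Arranged so that each adjacent pair is a third by letter name: Ab – Cb – Eb – Gb.
The bottom of that stack, Ab, is the root (this is Ab minor seventh).

Ab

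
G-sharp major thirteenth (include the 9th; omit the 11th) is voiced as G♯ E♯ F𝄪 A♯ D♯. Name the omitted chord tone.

B♯

The full G-sharp major thirteenth chord is G♯, B♯, D♯, F𝄪, A♯, E♯.
Comparing with the voicing, the major 3rd (3rd) — B♯ — is absent.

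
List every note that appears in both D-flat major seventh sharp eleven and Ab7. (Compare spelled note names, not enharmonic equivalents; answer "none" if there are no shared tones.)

Ab, C

D-flat major seventh sharp eleven = Db, F, Ab, C, G.
Ab7 = Ab, C, Eb, Gb.
Shared: Ab, C.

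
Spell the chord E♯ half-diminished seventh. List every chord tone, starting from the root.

E# – G# – B – D#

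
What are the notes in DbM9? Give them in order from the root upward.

Db, F, Ab, C, Eb

DbM9 is a major ninth built on Db.
root → Db
3rd (major 3rd) → F
5th (perfect 5th) → Ab
7th (major 7th) → C
9th (major 9th) → Eb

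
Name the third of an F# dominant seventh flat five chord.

A#

F# dominant seventh flat five is built on F#; its 3rd is a major 3rd above the root.
A third above F uses the letter A, and the major 3rd above F# is A#.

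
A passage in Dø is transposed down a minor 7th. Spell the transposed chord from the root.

E – G – Bb – D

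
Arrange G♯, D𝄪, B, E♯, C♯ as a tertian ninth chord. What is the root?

Arranged so that each adjacent pair is a third by letter name: C♯ – E♯ – G♯ – B – D𝄪.
The bottom of that stack, C♯, is the root (this is C♯ dominant seventh sharp nine).

C♯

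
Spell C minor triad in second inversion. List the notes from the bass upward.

In root position, C minor triad is C–E-flat–G.
Second inversion puts the fifth (G) in the bass.

G, C, E-flat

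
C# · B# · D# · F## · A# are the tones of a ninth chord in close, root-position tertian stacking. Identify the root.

B#

Stacking in thirds gives B# – D# – F## – A# – C#, so B# is the root — B# minor seventh flat nine.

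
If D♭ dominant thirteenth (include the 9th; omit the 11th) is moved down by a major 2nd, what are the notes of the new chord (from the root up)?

C-flat, E-flat, G-flat, B-double-flat, D-flat, A-flat

D-flat down a major 2nd → C-flat. New chord: C-flat dominant thirteenth.
Root: C-flat
Major 3rd (3rd): E-flat
Perfect 5th (5th): G-flat
Minor 7th (7th): B-double-flat
Major 9th (9th): D-flat
Major 13th (13th): A-flat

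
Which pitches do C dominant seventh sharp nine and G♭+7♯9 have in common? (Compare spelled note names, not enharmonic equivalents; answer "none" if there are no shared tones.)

B♭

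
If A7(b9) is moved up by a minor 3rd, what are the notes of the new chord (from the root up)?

C – E – G – Bb – Db

Transposed root: A → C (minor 3rd up). So we spell C dominant seventh flat nine:
root → C
3rd (major 3rd) → E
5th (perfect 5th) → G
7th (minor 7th) → Bb
9th (minor 9th) → Db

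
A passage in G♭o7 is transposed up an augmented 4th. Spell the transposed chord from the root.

C  Eb  Gb  Bbb

Gb up an augmented 4th → C. New chord: C diminished seventh.
C — root
Eb — minor 3rd
Gb — diminished 5th
Bbb — diminished 7th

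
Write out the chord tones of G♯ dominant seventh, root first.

G-sharp – B-sharp – D-sharp – F-sharp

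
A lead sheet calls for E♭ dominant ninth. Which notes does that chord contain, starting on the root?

Eb – G – Bb – Db – F

E♭ dominant ninth: dominant ninth on Eb.
root → Eb
3rd (major 3rd) → G
5th (perfect 5th) → Bb
7th (minor 7th) → Db
9th (major 9th) → F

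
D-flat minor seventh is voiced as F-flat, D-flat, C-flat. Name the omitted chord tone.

The full D-flat minor seventh chord is D-flat, F-flat, A-flat, C-flat.
Comparing with the voicing, the perfect 5th (5th) — A-flat — is absent.

A-flat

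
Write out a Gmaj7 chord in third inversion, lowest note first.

F♯ – G – B – D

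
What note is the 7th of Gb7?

Gb7 is built on Gb; its 7th is a minor 7th above the root.
A seventh above G uses the letter F, and the minor 7th above Gb is Fb.

Fb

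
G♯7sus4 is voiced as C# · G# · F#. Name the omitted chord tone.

D#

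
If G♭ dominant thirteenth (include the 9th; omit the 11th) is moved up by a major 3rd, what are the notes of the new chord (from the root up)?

B-flat – D – F – A-flat – C – G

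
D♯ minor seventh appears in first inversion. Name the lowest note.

F#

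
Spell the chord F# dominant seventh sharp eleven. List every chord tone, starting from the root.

F-sharp A-sharp C-sharp E B-sharp

Root F-sharp, quality dominant seventh sharp eleven:
Root: F-sharp
Major 3rd (3rd): A-sharp
Perfect 5th (5th): C-sharp
Minor 7th (7th): E
Augmented 11th (11th): B-sharp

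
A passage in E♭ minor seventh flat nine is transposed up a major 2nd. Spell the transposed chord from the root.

F, A-flat, C, E-flat, G-flat

Transposed root: E-flat → F (major 2nd up). So we spell F minor seventh flat nine:
Root: F
Minor 3rd (3rd): A-flat
Perfect 5th (5th): C
Minor 7th (7th): E-flat
Minor 9th (9th): G-flat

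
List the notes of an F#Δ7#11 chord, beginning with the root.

F#Δ7#11: major seventh sharp eleven on F#.
Root: F#
Major 3rd (3rd): A#
Perfect 5th (5th): C#
Major 7th (7th): E#
Augmented 11th (11th): B#

F# A# C# E# B#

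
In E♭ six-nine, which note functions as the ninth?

E♭ six-nine is built on E-flat; its 9th is a major 9th above the root.
A second above E uses the letter F, and the major 9th above E-flat is F.

F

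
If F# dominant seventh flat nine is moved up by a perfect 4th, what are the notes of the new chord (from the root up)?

B, D#, F#, A, C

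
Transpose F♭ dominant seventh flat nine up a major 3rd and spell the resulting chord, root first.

A major 3rd up from Fb is Ab, so the new chord is Ab dominant seventh flat nine.
Ab — root
C — major 3rd
Eb — perfect 5th
Gb — minor 7th
Bbb — minor 9th

Ab, C, Eb, Gb, Bbb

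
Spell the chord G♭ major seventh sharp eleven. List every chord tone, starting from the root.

G♭ major seventh sharp eleven is a major seventh sharp eleven built on Gb.
Root: Gb
Major 3rd (3rd): Bb
Perfect 5th (5th): Db
Major 7th (7th): F
Augmented 11th (11th): C

Gb, Bb, Db, F, C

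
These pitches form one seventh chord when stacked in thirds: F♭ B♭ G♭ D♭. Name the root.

G♭

Stacking in thirds gives G♭ – B♭ – D♭ – F♭, so G♭ is the root — G♭ dominant seventh.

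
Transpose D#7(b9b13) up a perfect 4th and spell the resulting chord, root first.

Transposed root: D♯ → G♯ (perfect 4th up). So we spell G♯ dominant seventh flat nine flat thirteen:
root → G♯
3rd (major 3rd) → B♯
5th (perfect 5th) → D♯
7th (minor 7th) → F♯
9th (minor 9th) → A
13th (minor 13th) → E

G♯  B♯  D♯  F♯  A  E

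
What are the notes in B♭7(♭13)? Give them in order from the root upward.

Bb, D, F, Ab, Gb

B♭7(♭13) is a dominant seventh flat thirteen built on Bb.
Root: Bb
Major 3rd (3rd): D
Perfect 5th (5th): F
Minor 7th (7th): Ab
Minor 13th (13th): Gb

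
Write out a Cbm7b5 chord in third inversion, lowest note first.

Bbb Cb Ebb Gbb

In root position, Cbm7b5 is Cb–Ebb–Gbb–Bbb.
Third inversion puts the seventh (Bbb) in the bass.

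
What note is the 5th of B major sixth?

F-sharp

Root of B major sixth = B. The 5th is a perfect 5th: B up a perfect 5th → F-sharp.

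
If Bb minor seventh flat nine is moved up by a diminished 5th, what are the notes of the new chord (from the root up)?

F-flat – A-double-flat – C-flat – E-double-flat – G-double-flat

Transposed root: B-flat → F-flat (diminished 5th up). So we spell F-flat minor seventh flat nine:
- root: F-flat
- minor 3rd: A-double-flat
- perfect 5th: C-flat
- minor 7th: E-double-flat
- minor 9th: G-double-flat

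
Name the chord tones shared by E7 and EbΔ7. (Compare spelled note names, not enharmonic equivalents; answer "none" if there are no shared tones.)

E7 = E, G♯, B, D.
EbΔ7 = E♭, G, B♭, D.
Shared: D.

D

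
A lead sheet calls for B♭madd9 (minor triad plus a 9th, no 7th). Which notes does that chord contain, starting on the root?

Bb, Db, F, C

B♭madd9: minor added-ninth on Bb.
Bb — root
Db — minor 3rd
F — perfect 5th
C — major 9th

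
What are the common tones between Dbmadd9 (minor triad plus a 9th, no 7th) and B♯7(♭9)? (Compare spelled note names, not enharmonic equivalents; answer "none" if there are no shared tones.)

none

Dbmadd9 = Db, Fb, Ab, Eb.
B♯7(♭9) = B#, D##, F##, A#, C#.
Shared: none.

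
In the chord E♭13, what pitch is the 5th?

E♭13 is built on Eb; its 5th is a perfect 5th above the root.
A fifth above E uses the letter B, and the perfect 5th above Eb is Bb.

Bb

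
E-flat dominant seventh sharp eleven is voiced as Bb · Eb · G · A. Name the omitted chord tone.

Db

The full E-flat dominant seventh sharp eleven chord is Eb, G, Bb, Db, A.
Comparing with the voicing, the minor 7th (7th) — Db — is absent.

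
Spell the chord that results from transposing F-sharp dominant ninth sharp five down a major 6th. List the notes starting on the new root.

A, C-sharp, E-sharp, G, B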